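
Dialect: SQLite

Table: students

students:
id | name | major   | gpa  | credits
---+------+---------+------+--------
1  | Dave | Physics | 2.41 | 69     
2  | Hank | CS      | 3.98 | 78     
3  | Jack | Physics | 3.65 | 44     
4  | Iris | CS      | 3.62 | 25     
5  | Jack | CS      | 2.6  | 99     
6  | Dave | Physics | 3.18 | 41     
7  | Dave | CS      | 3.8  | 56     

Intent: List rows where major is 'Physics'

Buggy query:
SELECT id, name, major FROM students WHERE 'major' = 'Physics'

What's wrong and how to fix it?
Bug: Single quotes denote string literals in SQL; the column name is being compared as a constant string

Fix: Reference the column as major without single quotes

Corrected query:
SELECT id, name, major FROM students WHERE major = 'Physics'

Result:
id | name | major  
---+------+--------
1  | Dave | Physics
3  | Jack | Physics
6  | Dave | Physics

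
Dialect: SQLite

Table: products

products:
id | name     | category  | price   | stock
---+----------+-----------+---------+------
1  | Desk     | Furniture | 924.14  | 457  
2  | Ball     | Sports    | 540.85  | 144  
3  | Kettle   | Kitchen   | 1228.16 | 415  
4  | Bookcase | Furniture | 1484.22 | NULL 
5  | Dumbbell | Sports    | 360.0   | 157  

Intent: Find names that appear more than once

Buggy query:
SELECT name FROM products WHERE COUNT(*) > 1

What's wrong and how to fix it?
Bug: COUNT(*) is an aggregate and cannot be used in WHERE

Fix: GROUP BY name, then filter groups with HAVING COUNT(*) > 1

Corrected query:
SELECT name FROM products GROUP BY name HAVING COUNT(*) > 1

Result:
(no rows)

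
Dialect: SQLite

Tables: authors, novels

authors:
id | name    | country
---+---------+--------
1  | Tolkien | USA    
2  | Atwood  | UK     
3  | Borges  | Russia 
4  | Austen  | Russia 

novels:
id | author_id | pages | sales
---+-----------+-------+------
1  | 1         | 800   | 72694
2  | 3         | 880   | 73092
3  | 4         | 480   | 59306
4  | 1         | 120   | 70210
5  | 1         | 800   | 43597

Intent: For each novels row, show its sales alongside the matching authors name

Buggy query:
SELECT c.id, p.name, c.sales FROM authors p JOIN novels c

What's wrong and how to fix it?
Bug: JOIN with no ON clause produces a cartesian product; every novels row pairs with every authors row

Fix: Specify the join condition linking the foreign key to the parent id

Corrected query:
SELECT c.id, p.name, c.sales FROM authors p JOIN novels c ON c.author_id = p.id

Result:
id | name    | sales
---+---------+------
1  | Tolkien | 72694
2  | Borges  | 73092
3  | Austen  | 59306
4  | Tolkien | 70210
5  | Tolkien | 43597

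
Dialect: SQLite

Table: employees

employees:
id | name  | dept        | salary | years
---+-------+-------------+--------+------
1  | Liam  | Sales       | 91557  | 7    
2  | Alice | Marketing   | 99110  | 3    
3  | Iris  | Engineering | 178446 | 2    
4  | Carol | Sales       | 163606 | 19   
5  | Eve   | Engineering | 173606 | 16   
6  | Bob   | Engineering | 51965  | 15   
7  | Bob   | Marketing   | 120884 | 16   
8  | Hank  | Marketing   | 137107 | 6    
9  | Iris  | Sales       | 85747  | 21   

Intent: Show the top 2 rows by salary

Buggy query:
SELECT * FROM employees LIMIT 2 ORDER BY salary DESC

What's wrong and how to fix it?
Bug: LIMIT must come after ORDER BY

Fix: Sort with ORDER BY, then apply LIMIT

Corrected query:
SELECT * FROM employees ORDER BY salary DESC LIMIT 2

Result:
id | name | dept        | salary | years
---+------+-------------+--------+------
3  | Iris | Engineering | 178446 | 2    
5  | Eve  | Engineering | 173606 | 16   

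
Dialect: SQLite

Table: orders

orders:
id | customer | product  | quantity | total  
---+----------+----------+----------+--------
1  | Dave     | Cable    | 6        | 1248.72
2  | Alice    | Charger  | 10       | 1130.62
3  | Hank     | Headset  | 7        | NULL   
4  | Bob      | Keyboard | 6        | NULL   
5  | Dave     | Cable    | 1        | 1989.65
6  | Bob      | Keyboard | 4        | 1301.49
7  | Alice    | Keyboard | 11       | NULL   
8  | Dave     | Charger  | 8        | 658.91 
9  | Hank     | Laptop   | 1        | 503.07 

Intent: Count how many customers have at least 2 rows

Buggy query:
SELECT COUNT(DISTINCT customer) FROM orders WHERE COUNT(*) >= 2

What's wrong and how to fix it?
Bug: WHERE filters individual rows, not groups, so a group-level COUNT is invalid there

Fix: Use a subquery that GROUPs and filters with HAVING, then count its rows

Corrected query:
SELECT COUNT(*) FROM (SELECT customer FROM orders GROUP BY customer HAVING COUNT(*) >= 2)

Result:
COUNT(*)
--------
4       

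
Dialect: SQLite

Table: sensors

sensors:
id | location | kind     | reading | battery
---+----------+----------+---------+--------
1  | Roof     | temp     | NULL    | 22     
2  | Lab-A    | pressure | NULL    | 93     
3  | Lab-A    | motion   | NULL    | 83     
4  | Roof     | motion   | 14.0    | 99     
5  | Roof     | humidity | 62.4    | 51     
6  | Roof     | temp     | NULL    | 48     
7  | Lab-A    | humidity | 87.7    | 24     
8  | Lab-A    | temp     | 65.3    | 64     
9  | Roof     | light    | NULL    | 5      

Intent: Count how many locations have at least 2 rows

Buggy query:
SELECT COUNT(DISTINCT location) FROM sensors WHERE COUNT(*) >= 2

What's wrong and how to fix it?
Bug: WHERE filters individual rows, not groups, so a group-level COUNT is invalid there

Fix: Group first with HAVING COUNT(*) >= 2, then COUNT the resulting groups

Corrected query:
SELECT COUNT(*) FROM (SELECT location FROM sensors GROUP BY location HAVING COUNT(*) >= 2)

Result:
COUNT(*)
--------
2       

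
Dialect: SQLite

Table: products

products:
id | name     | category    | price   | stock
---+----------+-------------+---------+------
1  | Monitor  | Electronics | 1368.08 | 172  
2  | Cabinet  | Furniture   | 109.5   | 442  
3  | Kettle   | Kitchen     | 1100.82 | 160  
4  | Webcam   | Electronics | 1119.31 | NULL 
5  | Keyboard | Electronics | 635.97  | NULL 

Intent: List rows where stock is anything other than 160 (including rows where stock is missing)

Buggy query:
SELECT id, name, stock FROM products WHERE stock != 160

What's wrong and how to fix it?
Bug: 'stock != 160' is unknown when stock is NULL, so NULL rows are silently excluded

Fix: Handle NULL separately with IS NULL alongside the inequality

Corrected query:
SELECT id, name, stock FROM products WHERE stock != 160 OR stock IS NULL

Result:
id | name     | stock
---+----------+------
1  | Monitor  | 172  
2  | Cabinet  | 442  
4  | Webcam   | NULL 
5  | Keyboard | NULL 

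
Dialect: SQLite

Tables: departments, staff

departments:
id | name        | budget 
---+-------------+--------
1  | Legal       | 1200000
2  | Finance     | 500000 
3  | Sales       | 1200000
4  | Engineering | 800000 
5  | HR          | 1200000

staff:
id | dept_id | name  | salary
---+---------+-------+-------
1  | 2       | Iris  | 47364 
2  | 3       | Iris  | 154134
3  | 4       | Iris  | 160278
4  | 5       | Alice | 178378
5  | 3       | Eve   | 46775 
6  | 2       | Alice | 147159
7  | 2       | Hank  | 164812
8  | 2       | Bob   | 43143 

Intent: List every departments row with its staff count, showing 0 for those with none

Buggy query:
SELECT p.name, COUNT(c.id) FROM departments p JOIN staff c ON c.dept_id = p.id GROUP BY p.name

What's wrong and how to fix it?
Bug: An inner join excludes parents with zero children

Fix: Switch to LEFT JOIN to retain unmatched parent rows

Corrected query:
SELECT p.name, COUNT(c.id) FROM departments p LEFT JOIN staff c ON c.dept_id = p.id GROUP BY p.name

Result:
name        | COUNT(c.id)
------------+------------
Engineering | 1          
Finance     | 4          
HR          | 1          
Legal       | 0          
Sales       | 2          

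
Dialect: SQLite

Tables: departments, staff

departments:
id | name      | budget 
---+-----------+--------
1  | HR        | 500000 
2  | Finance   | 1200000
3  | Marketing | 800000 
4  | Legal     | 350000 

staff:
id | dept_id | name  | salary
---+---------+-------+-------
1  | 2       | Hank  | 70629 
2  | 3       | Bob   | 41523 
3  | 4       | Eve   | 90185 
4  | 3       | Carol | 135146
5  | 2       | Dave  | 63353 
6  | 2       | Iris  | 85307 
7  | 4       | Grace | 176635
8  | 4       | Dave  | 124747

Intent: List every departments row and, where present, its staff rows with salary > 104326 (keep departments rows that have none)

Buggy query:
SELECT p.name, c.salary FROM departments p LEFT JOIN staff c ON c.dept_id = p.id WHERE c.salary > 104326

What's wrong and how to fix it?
Bug: A WHERE condition on the right-hand table after LEFT JOIN drops unmatched parents

Fix: Put 'c.salary > 104326' in the JOIN's ON clause instead of WHERE

Corrected query:
SELECT p.name, c.salary FROM departments p LEFT JOIN staff c ON c.dept_id = p.id AND c.salary > 104326

Result:
name      | salary
----------+-------
HR        | NULL  
Finance   | NULL  
Marketing | 135146
Legal     | 124747
Legal     | 176635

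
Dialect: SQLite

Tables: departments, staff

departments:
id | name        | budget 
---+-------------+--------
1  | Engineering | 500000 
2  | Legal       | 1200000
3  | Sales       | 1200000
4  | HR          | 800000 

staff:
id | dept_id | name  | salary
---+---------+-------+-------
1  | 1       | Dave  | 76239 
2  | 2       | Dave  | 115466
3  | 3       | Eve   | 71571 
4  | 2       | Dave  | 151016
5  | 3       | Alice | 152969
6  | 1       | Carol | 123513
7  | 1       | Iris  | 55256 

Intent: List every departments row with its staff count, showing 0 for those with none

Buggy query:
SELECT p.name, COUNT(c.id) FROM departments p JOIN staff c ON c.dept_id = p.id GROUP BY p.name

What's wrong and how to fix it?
Bug: An inner join excludes parents with zero children

Fix: Use LEFT JOIN so parents without children still appear (COUNT(c.id) gives 0)

Corrected query:
SELECT p.name, COUNT(c.id) FROM departments p LEFT JOIN staff c ON c.dept_id = p.id GROUP BY p.name

Result:
name        | COUNT(c.id)
------------+------------
Engineering | 3          
HR          | 0          
Legal       | 2          
Sales       | 2          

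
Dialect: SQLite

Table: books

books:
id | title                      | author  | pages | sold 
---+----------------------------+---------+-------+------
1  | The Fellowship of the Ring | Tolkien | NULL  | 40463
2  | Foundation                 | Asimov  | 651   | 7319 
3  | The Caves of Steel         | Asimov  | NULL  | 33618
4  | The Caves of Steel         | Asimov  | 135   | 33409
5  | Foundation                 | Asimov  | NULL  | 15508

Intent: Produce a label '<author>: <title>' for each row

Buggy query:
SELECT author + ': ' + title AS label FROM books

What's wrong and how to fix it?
Bug: '+' is numeric addition; on text columns SQLite converts them to 0 instead of concatenating

Fix: Replace + with || to concatenate text

Corrected query:
SELECT author || ': ' || title AS label FROM books

Result:
label                              
-----------------------------------
Tolkien: The Fellowship of the Ring
Asimov: Foundation                 
Asimov: The Caves of Steel         
Asimov: The Caves of Steel         
Asimov: Foundation                 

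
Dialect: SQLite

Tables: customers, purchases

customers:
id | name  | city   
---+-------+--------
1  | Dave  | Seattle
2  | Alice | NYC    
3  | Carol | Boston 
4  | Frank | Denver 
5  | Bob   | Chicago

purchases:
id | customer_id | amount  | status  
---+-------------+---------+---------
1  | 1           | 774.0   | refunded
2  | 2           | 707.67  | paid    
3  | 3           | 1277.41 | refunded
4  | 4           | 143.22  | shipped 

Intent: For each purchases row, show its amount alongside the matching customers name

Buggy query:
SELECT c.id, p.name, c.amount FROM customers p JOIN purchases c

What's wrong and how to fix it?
Bug: Missing join condition: each purchases row is matched to all customers rows instead of just its own

Fix: Add ON c.customer_id = p.id to the JOIN

Corrected query:
SELECT c.id, p.name, c.amount FROM customers p JOIN purchases c ON c.customer_id = p.id

Result:
id | name  | amount 
---+-------+--------
1  | Dave  | 774    
2  | Alice | 707.67 
3  | Carol | 1277.41
4  | Frank | 143.22 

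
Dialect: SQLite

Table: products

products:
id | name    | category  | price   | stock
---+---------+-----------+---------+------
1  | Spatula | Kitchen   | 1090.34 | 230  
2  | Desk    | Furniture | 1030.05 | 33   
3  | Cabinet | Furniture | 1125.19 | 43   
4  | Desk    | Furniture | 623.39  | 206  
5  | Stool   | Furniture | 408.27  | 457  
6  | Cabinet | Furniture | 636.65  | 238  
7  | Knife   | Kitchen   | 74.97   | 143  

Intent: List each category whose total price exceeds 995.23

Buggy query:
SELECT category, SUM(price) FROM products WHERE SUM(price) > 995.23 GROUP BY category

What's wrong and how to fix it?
Bug: WHERE runs before GROUP BY, so aggregates aren't available there

Fix: Use HAVING (which filters groups after aggregation) instead of WHERE

Corrected query:
SELECT category, SUM(price) FROM products GROUP BY category HAVING SUM(price) > 995.23

Result:
category  | SUM(price)
----------+-----------
Furniture | 3823.55   
Kitchen   | 1165.31   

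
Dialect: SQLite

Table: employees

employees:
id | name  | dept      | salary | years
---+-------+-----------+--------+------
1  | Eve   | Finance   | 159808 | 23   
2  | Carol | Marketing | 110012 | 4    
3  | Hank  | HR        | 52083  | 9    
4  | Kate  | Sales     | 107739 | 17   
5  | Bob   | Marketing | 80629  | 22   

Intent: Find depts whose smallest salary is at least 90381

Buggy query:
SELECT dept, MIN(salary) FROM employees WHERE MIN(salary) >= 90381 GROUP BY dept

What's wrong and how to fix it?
Bug: Aggregates like MIN are computed per group after WHERE runs

Fix: Replace WHERE with HAVING after the GROUP BY

Corrected query:
SELECT dept, MIN(salary) FROM employees GROUP BY dept HAVING MIN(salary) >= 90381

Result:
dept    | MIN(salary)
--------+------------
Finance | 159808     
Sales   | 107739     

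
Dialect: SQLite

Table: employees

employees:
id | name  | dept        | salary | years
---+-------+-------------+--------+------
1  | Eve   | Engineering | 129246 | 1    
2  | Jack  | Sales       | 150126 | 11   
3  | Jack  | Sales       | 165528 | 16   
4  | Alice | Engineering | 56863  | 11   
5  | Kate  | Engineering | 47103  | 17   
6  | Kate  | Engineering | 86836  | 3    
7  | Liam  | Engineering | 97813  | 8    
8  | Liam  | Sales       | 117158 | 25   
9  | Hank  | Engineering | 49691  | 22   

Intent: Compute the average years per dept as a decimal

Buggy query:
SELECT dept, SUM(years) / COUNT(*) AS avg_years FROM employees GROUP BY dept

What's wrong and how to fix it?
Bug: SUM(years) and COUNT(*) are both integers; the division truncates the fractional part

Fix: Multiply by 1.0 (or CAST to REAL) to force floating-point division

Corrected query:
SELECT dept, SUM(years) * 1.0 / COUNT(*) AS avg_years FROM employees GROUP BY dept

Result:
dept        | avg_years
------------+----------
Engineering | 10.333333
Sales       | 17.333333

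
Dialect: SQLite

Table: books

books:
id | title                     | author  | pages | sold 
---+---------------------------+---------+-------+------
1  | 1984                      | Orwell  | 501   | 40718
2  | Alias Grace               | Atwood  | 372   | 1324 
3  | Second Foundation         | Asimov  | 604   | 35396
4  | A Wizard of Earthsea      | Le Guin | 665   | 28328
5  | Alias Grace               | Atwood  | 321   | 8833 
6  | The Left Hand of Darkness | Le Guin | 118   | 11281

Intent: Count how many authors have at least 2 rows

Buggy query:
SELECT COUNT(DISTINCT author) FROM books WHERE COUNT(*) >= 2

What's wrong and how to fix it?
Bug: WHERE filters individual rows, not groups, so a group-level COUNT is invalid there

Fix: Use a subquery that GROUPs and filters with HAVING, then count its rows

Corrected query:
SELECT COUNT(*) FROM (SELECT author FROM books GROUP BY author HAVING COUNT(*) >= 2)

Result:
COUNT(*)
--------
2       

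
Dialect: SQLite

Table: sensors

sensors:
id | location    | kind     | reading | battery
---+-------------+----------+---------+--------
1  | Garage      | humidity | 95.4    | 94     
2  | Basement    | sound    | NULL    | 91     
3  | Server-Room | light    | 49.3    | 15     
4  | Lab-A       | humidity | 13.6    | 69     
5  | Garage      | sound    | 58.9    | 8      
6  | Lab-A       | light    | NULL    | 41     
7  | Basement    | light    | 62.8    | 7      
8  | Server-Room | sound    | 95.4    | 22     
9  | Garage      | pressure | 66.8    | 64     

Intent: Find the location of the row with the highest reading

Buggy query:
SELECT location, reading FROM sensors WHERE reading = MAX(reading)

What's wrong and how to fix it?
Bug: WHERE is evaluated per row; an aggregate over the whole table isn't defined there

Fix: Wrap MAX in a scalar subquery so WHERE compares against a single value

Corrected query:
SELECT location, reading FROM sensors WHERE reading = (SELECT MAX(reading) FROM sensors)

Result:
location    | reading
------------+--------
Garage      | 95.4   
Server-Room | 95.4   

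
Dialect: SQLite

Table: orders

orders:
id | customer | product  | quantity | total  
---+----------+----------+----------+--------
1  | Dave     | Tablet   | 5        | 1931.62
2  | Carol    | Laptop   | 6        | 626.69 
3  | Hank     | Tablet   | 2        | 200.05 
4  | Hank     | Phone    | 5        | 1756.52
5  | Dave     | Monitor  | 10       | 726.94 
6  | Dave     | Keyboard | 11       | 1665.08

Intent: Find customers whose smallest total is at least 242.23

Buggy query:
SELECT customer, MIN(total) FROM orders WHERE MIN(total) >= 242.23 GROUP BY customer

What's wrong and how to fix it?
Bug: Aggregates like MIN are computed per group after WHERE runs

Fix: Replace WHERE with HAVING after the GROUP BY

Corrected query:
SELECT customer, MIN(total) FROM orders GROUP BY customer HAVING MIN(total) >= 242.23

Result:
customer | MIN(total)
---------+-----------
Carol    | 626.69    
Dave     | 726.94    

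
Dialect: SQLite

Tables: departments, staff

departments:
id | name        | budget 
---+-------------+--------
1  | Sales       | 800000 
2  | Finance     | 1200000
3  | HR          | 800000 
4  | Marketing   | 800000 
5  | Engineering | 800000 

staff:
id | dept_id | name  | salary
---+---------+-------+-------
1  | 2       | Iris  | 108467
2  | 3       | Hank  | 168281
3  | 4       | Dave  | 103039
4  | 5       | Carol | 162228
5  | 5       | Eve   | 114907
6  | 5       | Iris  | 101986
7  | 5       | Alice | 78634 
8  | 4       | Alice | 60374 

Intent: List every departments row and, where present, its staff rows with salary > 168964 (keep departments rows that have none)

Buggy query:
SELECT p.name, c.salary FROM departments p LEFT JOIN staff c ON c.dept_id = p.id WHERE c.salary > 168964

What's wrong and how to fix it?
Bug: A WHERE condition on the right-hand table after LEFT JOIN drops unmatched parents

Fix: Move the right-table condition into the ON clause so unmatched parents are kept

Corrected query:
SELECT p.name, c.salary FROM departments p LEFT JOIN staff c ON c.dept_id = p.id AND c.salary > 168964

Result:
name        | salary
------------+-------
Sales       | NULL  
Finance     | NULL  
HR          | NULL  
Marketing   | NULL  
Engineering | NULL  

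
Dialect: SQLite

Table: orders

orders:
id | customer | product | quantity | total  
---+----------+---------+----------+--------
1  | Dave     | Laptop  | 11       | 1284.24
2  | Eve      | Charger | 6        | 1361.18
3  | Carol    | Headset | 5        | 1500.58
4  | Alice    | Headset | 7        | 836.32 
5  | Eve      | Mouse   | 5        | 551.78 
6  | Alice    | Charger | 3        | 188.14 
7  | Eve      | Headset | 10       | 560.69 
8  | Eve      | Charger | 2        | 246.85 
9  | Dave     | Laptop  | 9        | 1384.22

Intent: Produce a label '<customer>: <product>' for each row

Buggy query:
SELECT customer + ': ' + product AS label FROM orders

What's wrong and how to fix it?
Bug: SQLite uses || for string concatenation; + coerces text to numbers (yielding 0)

Fix: Use the || operator for string concatenation

Corrected query:
SELECT customer || ': ' || product AS label FROM orders

Result:
label         
--------------
Dave: Laptop  
Eve: Charger  
Carol: Headset
Alice: Headset
Eve: Mouse    
Alice: Charger
Eve: Headset  
Eve: Charger  
Dave: Laptop  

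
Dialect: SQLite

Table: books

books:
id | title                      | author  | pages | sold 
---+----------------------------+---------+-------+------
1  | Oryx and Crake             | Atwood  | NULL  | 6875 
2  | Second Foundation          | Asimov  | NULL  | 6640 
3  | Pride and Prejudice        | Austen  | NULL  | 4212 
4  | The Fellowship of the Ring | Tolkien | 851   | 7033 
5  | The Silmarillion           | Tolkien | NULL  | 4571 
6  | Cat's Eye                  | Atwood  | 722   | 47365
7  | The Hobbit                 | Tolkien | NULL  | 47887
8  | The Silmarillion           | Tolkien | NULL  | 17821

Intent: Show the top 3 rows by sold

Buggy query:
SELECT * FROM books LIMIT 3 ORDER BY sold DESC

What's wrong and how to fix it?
Bug: ORDER BY cannot follow LIMIT; LIMIT is the final clause

Fix: Sort with ORDER BY, then apply LIMIT

Corrected query:
SELECT * FROM books ORDER BY sold DESC LIMIT 3

Result:
id | title            | author  | pages | sold 
---+------------------+---------+-------+------
7  | The Hobbit       | Tolkien | NULL  | 47887
6  | Cat's Eye        | Atwood  | 722   | 47365
8  | The Silmarillion | Tolkien | NULL  | 17821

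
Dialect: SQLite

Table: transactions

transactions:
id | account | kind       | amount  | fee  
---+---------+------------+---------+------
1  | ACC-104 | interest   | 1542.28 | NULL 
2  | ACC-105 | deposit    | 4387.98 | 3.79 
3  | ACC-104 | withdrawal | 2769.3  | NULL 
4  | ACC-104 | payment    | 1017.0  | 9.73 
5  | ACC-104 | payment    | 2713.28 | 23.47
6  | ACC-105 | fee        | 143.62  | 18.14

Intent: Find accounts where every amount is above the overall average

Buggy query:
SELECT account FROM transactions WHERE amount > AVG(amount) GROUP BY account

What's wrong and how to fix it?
Bug: AVG() is an aggregate; it can't sit directly in WHERE

Fix: Compute the overall average in a scalar subquery and compare each group's MIN against it in HAVING

Corrected query:
SELECT account FROM transactions GROUP BY account HAVING MIN(amount) > (SELECT AVG(amount) FROM transactions)

Result:
(no rows)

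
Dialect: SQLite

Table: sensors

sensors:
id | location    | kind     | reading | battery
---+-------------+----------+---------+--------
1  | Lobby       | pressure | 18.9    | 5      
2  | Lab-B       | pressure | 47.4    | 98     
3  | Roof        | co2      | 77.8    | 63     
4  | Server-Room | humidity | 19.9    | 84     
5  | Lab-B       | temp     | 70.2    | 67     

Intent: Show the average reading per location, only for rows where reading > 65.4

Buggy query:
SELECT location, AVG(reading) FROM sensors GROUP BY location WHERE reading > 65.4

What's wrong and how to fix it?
Bug: Row-level WHERE must come before GROUP BY in the clause order

Fix: Move the WHERE clause before GROUP BY

Corrected query:
SELECT location, AVG(reading) FROM sensors WHERE reading > 65.4 GROUP BY location

Result:
location | AVG(reading)
---------+-------------
Lab-B    | 70.2        
Roof     | 77.8        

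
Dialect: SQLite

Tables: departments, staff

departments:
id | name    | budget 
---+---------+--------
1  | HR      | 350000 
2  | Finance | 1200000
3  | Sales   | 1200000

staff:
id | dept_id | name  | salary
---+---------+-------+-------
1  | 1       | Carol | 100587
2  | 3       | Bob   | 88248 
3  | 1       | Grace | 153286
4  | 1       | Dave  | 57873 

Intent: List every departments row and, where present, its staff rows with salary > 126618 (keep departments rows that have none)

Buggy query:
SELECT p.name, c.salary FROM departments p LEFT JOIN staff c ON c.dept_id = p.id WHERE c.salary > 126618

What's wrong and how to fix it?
Bug: Filtering c.salary in WHERE discards the NULL rows produced by LEFT JOIN, turning it into an inner join

Fix: Move the right-table condition into the ON clause so unmatched parents are kept

Corrected query:
SELECT p.name, c.salary FROM departments p LEFT JOIN staff c ON c.dept_id = p.id AND c.salary > 126618

Result:
name    | salary
--------+-------
HR      | 153286
Finance | NULL  
Sales   | NULL  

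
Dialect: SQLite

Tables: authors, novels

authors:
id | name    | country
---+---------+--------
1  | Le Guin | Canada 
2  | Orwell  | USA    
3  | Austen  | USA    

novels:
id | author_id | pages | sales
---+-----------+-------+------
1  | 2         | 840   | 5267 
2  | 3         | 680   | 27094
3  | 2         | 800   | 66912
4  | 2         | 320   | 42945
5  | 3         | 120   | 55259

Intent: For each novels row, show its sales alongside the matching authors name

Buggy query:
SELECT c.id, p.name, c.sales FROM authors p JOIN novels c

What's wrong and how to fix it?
Bug: Missing join condition: each novels row is matched to all authors rows instead of just its own

Fix: Add ON c.author_id = p.id to the JOIN

Corrected query:
SELECT c.id, p.name, c.sales FROM authors p JOIN novels c ON c.author_id = p.id

Result:
id | name   | sales
---+--------+------
1  | Orwell | 5267 
2  | Austen | 27094
3  | Orwell | 66912
4  | Orwell | 42945
5  | Austen | 55259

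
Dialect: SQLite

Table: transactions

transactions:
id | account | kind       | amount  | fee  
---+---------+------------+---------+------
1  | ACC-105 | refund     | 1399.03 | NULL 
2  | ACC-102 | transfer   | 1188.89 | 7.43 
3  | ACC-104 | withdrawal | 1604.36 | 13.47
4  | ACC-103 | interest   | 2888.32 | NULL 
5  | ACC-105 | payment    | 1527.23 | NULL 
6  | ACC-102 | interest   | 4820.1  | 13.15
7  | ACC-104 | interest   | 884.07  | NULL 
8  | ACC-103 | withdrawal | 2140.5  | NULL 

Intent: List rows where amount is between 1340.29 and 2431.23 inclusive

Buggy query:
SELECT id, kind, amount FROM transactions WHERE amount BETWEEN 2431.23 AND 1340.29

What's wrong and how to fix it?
Bug: The bounds are reversed; BETWEEN a AND b requires a <= b to match anything

Fix: Write BETWEEN 1340.29 AND 2431.23

Corrected query:
SELECT id, kind, amount FROM transactions WHERE amount BETWEEN 1340.29 AND 2431.23

Result:
id | kind       | amount 
---+------------+--------
1  | refund     | 1399.03
3  | withdrawal | 1604.36
5  | payment    | 1527.23
8  | withdrawal | 2140.5 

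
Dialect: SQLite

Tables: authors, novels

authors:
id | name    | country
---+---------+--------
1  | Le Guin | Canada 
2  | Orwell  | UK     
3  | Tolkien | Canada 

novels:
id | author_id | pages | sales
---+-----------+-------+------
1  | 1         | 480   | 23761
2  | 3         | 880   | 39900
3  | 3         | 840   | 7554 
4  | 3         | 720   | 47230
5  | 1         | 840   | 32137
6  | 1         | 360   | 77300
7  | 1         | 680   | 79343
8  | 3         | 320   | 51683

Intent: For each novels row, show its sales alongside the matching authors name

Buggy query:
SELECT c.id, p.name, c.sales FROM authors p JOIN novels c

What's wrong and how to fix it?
Bug: JOIN with no ON clause produces a cartesian product; every novels row pairs with every authors row

Fix: Specify the join condition linking the foreign key to the parent id

Corrected query:
SELECT c.id, p.name, c.sales FROM authors p JOIN novels c ON c.author_id = p.id

Result:
id | name    | sales
---+---------+------
1  | Le Guin | 23761
2  | Tolkien | 39900
3  | Tolkien | 7554 
4  | Tolkien | 47230
5  | Le Guin | 32137
6  | Le Guin | 77300
7  | Le Guin | 79343
8  | Tolkien | 51683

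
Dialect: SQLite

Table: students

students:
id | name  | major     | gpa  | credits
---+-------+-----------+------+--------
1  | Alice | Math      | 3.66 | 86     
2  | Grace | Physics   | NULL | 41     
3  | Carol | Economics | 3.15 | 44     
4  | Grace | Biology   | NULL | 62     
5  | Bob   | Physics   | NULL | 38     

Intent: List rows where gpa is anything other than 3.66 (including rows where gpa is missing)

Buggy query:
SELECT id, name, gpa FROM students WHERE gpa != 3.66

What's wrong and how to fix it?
Bug: Inequality against NULL is unknown, not true; rows with NULL are dropped

Fix: Handle NULL separately with IS NULL alongside the inequality

Corrected query:
SELECT id, name, gpa FROM students WHERE gpa != 3.66 OR gpa IS NULL

Result:
id | name  | gpa 
---+-------+-----
2  | Grace | NULL
3  | Carol | 3.15
4  | Grace | NULL
5  | Bob   | NULL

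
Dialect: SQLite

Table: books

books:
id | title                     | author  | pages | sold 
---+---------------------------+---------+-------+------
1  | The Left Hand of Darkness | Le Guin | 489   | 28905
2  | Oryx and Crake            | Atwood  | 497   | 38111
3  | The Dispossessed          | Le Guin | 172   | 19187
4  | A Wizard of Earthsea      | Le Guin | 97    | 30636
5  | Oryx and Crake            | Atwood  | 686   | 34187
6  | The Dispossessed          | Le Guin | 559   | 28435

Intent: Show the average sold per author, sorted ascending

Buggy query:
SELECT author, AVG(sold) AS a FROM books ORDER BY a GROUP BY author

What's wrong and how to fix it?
Bug: GROUP BY must precede ORDER BY

Fix: Reorder: SELECT … FROM … GROUP BY … ORDER BY …

Corrected query:
SELECT author, AVG(sold) AS a FROM books GROUP BY author ORDER BY a

Result:
author  | a       
--------+---------
Le Guin | 26790.75
Atwood  | 36149   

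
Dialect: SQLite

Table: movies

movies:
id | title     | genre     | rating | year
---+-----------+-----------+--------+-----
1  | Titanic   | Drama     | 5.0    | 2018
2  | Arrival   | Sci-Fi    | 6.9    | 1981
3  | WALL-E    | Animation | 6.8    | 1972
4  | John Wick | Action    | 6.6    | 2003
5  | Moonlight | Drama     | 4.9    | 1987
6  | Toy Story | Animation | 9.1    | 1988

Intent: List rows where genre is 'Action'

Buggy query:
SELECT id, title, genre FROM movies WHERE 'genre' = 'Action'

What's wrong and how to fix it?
Bug: Single quotes denote string literals in SQL; the column name is being compared as a constant string

Fix: Reference the column as genre without single quotes

Corrected query:
SELECT id, title, genre FROM movies WHERE genre = 'Action'

Result:
id | title     | genre 
---+-----------+-------
4  | John Wick | Action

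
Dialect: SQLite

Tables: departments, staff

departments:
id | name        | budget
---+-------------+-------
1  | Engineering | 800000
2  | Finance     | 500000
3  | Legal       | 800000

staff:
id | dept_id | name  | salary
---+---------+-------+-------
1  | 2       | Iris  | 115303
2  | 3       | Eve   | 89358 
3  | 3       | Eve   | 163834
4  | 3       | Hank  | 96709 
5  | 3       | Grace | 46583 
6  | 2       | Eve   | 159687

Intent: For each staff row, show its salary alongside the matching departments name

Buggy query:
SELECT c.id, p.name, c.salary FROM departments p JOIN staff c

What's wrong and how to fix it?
Bug: Missing join condition: each staff row is matched to all departments rows instead of just its own

Fix: Specify the join condition linking the foreign key to the parent id

Corrected query:
SELECT c.id, p.name, c.salary FROM departments p JOIN staff c ON c.dept_id = p.id

Result:
id | name    | salary
---+---------+-------
1  | Finance | 115303
2  | Legal   | 89358 
3  | Legal   | 163834
4  | Legal   | 96709 
5  | Legal   | 46583 
6  | Finance | 159687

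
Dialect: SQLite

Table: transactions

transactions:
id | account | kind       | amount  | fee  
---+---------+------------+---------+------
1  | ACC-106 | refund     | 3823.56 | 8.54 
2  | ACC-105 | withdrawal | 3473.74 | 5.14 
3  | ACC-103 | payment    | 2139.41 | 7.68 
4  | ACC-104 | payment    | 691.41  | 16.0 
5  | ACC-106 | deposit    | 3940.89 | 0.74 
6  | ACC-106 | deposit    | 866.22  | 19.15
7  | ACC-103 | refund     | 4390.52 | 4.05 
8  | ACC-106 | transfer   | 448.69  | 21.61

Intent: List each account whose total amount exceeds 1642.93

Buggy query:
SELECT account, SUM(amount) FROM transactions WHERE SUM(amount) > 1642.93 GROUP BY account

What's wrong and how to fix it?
Bug: WHERE runs before GROUP BY, so aggregates aren't available there

Fix: Use HAVING (which filters groups after aggregation) instead of WHERE

Corrected query:
SELECT account, SUM(amount) FROM transactions GROUP BY account HAVING SUM(amount) > 1642.93

Result:
account | SUM(amount)
--------+------------
ACC-103 | 6529.93    
ACC-105 | 3473.74    
ACC-106 | 9079.36    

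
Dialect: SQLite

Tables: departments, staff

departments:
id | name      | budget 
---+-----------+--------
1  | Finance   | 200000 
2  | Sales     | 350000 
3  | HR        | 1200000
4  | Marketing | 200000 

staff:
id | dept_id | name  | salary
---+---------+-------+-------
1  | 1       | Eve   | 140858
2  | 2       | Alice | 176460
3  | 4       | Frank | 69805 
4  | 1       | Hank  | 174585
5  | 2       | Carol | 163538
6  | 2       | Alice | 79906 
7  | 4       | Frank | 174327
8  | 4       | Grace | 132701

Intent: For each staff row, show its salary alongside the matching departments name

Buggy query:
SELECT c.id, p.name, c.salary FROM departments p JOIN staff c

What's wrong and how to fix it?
Bug: JOIN with no ON clause produces a cartesian product; every staff row pairs with every departments row

Fix: Specify the join condition linking the foreign key to the parent id

Corrected query:
SELECT c.id, p.name, c.salary FROM departments p JOIN staff c ON c.dept_id = p.id

Result:
id | name      | salary
---+-----------+-------
1  | Finance   | 140858
2  | Sales     | 176460
3  | Marketing | 69805 
4  | Finance   | 174585
5  | Sales     | 163538
6  | Sales     | 79906 
7  | Marketing | 174327
8  | Marketing | 132701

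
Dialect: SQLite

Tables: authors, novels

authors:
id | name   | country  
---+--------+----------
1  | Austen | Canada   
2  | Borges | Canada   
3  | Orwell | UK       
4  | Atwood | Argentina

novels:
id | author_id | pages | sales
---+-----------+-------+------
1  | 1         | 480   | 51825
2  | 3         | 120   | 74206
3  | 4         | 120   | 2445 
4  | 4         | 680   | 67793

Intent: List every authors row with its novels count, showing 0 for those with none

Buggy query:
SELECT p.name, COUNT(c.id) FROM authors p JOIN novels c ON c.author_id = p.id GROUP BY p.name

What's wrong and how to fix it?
Bug: An inner join excludes parents with zero children

Fix: Use LEFT JOIN so parents without children still appear (COUNT(c.id) gives 0)

Corrected query:
SELECT p.name, COUNT(c.id) FROM authors p LEFT JOIN novels c ON c.author_id = p.id GROUP BY p.name

Result:
name   | COUNT(c.id)
-------+------------
Atwood | 2          
Austen | 1          
Borges | 0          
Orwell | 1          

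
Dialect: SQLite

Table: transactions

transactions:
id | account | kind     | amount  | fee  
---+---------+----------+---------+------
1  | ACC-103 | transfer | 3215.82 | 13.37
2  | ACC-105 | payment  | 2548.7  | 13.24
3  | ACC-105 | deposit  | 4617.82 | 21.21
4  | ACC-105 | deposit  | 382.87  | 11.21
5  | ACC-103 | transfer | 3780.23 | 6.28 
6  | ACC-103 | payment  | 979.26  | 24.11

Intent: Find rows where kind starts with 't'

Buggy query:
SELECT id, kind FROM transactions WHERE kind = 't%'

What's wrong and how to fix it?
Bug: Wildcards only work with LIKE; '=' treats '%' as a literal character

Fix: Replace '=' with LIKE so 't%' is treated as a pattern

Corrected query:
SELECT id, kind FROM transactions WHERE kind LIKE 't%'

Result:
id | kind    
---+---------
1  | transfer
5  | transfer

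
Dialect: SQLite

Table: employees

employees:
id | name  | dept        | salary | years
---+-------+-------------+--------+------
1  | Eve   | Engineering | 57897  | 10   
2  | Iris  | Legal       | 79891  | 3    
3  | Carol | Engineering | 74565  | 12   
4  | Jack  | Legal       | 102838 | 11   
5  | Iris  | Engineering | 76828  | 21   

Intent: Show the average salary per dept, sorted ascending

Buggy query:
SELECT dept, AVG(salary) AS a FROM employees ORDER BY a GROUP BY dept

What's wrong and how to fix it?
Bug: GROUP BY must precede ORDER BY

Fix: Move ORDER BY to the end, after GROUP BY

Corrected query:
SELECT dept, AVG(salary) AS a FROM employees GROUP BY dept ORDER BY a

Result:
dept        | a           
------------+-------------
Engineering | 69763.333333
Legal       | 91364.5     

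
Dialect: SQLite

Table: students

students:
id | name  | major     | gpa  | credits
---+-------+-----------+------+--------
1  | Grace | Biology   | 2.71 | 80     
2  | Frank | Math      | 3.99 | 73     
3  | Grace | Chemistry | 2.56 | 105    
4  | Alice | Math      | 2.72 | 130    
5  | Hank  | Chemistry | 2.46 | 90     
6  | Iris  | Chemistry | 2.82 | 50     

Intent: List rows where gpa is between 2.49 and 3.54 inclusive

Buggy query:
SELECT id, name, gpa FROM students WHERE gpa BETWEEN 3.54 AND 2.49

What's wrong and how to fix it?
Bug: BETWEEN expects the lower bound first; with 3.54 AND 2.49 the range is empty

Fix: Write BETWEEN 2.49 AND 3.54

Corrected query:
SELECT id, name, gpa FROM students WHERE gpa BETWEEN 2.49 AND 3.54

Result:
id | name  | gpa 
---+-------+-----
1  | Grace | 2.71
3  | Grace | 2.56
4  | Alice | 2.72
6  | Iris  | 2.82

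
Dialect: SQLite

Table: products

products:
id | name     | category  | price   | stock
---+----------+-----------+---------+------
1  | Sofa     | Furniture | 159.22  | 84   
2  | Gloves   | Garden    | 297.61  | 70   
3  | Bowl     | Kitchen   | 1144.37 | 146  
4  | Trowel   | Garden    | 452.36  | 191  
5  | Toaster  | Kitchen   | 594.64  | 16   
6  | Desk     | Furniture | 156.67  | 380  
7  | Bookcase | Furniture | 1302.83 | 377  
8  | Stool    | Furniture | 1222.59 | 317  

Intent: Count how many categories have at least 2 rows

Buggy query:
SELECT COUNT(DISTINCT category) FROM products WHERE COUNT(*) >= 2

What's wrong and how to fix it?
Bug: COUNT(*) cannot appear in WHERE; the per-group count doesn't exist yet

Fix: Group first with HAVING COUNT(*) >= 2, then COUNT the resulting groups

Corrected query:
SELECT COUNT(*) FROM (SELECT category FROM products GROUP BY category HAVING COUNT(*) >= 2)

Result:
COUNT(*)
--------
3       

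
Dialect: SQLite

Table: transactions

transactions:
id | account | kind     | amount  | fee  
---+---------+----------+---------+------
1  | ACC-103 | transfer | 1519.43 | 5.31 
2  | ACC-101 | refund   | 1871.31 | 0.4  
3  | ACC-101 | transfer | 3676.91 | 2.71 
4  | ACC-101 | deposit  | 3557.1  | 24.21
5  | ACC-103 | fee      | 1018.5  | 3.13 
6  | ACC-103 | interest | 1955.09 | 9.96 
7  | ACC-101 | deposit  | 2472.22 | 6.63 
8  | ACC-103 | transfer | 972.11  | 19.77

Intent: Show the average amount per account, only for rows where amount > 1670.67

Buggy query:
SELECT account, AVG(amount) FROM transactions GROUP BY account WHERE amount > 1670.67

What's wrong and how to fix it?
Bug: WHERE cannot follow GROUP BY

Fix: Place WHERE between FROM and GROUP BY

Corrected query:
SELECT account, AVG(amount) FROM transactions WHERE amount > 1670.67 GROUP BY account

Result:
account | AVG(amount)
--------+------------
ACC-101 | 2894.385   
ACC-103 | 1955.09    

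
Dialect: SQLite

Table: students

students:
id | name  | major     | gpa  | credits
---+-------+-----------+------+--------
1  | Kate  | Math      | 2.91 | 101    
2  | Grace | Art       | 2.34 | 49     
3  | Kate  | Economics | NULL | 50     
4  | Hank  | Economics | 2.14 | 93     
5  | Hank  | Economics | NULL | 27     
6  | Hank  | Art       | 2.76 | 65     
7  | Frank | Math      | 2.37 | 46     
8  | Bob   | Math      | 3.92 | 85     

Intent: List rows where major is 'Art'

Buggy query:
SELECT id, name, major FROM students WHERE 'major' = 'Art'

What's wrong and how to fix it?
Bug: 'major' in single quotes is a string literal, not the column; the comparison is literal-vs-literal and never true

Fix: Remove the quotes around the column name (or use double quotes for an identifier)

Corrected query:
SELECT id, name, major FROM students WHERE major = 'Art'

Result:
id | name  | major
---+-------+------
2  | Grace | Art  
6  | Hank  | Art  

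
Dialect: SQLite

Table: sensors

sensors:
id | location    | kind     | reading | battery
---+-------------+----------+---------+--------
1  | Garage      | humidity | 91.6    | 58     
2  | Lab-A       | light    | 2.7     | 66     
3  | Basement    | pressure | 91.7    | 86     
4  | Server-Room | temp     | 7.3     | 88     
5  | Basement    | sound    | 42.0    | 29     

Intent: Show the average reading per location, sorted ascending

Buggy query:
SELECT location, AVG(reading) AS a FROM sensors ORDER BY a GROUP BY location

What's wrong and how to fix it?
Bug: ORDER BY appears before GROUP BY; SQL clause order requires GROUP BY first

Fix: Reorder: SELECT … FROM … GROUP BY … ORDER BY …

Corrected query:
SELECT location, AVG(reading) AS a FROM sensors GROUP BY location ORDER BY a

Result:
location    | a    
------------+------
Lab-A       | 2.7  
Server-Room | 7.3  
Basement    | 66.85
Garage      | 91.6 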